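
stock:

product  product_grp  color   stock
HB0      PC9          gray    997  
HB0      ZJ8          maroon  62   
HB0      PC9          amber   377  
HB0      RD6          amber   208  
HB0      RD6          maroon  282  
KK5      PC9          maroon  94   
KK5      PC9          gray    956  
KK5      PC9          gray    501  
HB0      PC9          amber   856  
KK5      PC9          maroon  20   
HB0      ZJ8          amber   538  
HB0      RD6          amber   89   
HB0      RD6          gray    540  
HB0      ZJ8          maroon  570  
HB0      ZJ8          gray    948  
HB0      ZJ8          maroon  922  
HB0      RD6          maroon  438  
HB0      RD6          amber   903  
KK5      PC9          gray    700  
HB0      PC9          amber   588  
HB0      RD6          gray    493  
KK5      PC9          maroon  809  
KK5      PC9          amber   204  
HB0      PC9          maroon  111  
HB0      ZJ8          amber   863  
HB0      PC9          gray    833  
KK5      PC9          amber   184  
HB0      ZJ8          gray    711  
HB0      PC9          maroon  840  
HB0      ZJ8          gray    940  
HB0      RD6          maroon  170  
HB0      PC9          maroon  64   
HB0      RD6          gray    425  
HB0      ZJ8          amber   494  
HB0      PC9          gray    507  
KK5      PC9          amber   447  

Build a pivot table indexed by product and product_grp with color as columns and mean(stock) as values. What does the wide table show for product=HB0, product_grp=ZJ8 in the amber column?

Rows with product=HB0, product_grp=ZJ8 and color=amber: stock values are 538, 863, 494.
(538 + 863 + 494) / 3 = 631.67.

631.67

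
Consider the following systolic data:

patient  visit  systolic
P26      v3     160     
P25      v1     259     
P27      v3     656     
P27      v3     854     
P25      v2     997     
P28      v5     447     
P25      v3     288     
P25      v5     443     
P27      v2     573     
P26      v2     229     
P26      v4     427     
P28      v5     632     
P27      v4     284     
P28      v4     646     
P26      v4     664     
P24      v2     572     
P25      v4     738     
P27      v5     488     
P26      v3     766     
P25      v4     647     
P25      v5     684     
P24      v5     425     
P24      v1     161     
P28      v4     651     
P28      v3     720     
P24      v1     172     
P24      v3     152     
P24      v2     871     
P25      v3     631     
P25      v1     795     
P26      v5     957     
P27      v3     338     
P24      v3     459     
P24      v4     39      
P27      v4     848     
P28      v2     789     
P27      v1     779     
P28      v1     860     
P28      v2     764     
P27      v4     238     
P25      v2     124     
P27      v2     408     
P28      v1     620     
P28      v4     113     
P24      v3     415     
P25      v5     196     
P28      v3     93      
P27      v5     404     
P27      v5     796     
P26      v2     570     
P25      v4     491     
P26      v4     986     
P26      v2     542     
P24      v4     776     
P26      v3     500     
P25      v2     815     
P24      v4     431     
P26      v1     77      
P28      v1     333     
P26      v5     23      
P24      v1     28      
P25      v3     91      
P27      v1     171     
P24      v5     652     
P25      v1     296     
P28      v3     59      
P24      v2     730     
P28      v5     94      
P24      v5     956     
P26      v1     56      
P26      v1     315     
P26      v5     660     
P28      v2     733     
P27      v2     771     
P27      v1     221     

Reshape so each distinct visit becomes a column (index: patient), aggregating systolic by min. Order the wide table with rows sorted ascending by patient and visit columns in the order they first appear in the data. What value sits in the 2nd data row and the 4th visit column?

With rows sorted ascending by patient, row 2 is patient=P25. visit columns in first-appearance order: v3, v1, v2, v5, v4; column 4 is v5.
Long rows with patient=P25, visit=v5: min(443, 684, 196) = 196.

196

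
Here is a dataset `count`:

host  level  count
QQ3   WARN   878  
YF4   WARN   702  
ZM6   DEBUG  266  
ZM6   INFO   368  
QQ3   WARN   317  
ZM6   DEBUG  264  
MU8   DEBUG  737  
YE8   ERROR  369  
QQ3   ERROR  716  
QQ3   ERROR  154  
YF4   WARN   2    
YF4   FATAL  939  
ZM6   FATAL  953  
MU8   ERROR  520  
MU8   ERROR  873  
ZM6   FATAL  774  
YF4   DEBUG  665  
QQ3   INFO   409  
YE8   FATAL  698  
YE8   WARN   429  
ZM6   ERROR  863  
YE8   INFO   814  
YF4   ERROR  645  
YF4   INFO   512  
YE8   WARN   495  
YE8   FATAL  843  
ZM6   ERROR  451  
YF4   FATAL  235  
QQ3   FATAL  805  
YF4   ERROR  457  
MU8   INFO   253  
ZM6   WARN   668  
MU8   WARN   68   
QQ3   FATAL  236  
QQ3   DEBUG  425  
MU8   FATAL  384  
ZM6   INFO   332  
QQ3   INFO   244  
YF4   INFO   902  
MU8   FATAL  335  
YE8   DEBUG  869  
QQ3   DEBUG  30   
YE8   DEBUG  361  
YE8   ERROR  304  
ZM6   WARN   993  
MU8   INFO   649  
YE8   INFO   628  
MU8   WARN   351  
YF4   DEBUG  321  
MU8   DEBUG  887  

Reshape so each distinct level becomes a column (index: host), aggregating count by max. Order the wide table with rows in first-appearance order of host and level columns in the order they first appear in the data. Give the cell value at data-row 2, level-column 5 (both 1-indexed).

With rows in first-appearance order of host, row 2 is host=YF4. level columns in first-appearance order: WARN, DEBUG, INFO, ERROR, FATAL; column 5 is FATAL.
Long rows with host=YF4, level=FATAL: max(939, 235) = 939.

939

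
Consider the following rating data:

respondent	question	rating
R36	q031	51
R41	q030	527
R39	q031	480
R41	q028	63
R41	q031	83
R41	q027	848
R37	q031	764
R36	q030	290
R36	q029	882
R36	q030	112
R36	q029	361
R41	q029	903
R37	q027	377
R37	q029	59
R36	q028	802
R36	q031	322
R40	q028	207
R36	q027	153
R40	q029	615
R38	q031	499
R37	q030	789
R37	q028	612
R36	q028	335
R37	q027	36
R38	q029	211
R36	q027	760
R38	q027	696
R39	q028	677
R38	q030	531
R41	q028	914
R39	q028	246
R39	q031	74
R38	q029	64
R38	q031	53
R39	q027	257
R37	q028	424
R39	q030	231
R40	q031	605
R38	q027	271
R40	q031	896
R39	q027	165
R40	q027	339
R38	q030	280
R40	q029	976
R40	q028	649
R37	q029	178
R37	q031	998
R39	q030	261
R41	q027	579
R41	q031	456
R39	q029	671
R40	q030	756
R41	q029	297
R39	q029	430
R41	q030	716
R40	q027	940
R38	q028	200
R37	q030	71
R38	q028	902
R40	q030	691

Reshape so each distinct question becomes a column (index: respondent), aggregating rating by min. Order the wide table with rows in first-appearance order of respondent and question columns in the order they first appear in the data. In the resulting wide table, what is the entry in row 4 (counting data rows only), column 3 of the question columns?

424

With rows in first-appearance order of respondent, row 4 is respondent=R37. question columns in first-appearance order: q031, q030, q028, q027, q029; column 3 is q028.
Long rows with respondent=R37, question=q028: min(612, 424) = 424.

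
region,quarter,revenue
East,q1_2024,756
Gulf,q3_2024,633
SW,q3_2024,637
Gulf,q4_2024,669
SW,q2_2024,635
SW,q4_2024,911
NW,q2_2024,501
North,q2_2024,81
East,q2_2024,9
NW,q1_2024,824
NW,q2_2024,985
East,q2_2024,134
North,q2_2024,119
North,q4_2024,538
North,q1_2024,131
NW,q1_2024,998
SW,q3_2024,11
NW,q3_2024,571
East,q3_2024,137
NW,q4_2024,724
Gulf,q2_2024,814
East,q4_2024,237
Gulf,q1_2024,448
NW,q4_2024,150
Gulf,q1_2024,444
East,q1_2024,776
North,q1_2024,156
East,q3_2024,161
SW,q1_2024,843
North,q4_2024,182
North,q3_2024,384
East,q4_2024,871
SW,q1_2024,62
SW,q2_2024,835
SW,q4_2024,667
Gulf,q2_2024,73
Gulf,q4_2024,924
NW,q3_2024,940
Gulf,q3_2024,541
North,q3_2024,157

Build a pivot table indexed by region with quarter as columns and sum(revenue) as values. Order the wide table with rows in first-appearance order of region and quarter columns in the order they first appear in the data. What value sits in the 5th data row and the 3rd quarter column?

720

With rows in first-appearance order of region, row 5 is region=North. quarter columns in first-appearance order: q1_2024, q3_2024, q4_2024, q2_2024; column 3 is q4_2024.
Long rows with region=North, quarter=q4_2024: 538 + 182 = 720.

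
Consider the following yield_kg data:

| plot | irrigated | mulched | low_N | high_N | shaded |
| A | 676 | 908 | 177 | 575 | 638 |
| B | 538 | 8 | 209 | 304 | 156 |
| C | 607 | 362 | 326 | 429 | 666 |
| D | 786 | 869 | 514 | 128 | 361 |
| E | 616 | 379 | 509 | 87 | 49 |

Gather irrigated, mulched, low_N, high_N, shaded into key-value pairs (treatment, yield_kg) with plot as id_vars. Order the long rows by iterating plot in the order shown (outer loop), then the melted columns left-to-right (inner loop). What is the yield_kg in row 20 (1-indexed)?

25 rows total (5 × 5). Row 20: index ⌊(20-1)/5⌋ = 3 into plot → D; (20-1) mod 5 = 4 into the melted columns → shaded.
So row 20 is (D, shaded, 361); yield_kg = 361.

361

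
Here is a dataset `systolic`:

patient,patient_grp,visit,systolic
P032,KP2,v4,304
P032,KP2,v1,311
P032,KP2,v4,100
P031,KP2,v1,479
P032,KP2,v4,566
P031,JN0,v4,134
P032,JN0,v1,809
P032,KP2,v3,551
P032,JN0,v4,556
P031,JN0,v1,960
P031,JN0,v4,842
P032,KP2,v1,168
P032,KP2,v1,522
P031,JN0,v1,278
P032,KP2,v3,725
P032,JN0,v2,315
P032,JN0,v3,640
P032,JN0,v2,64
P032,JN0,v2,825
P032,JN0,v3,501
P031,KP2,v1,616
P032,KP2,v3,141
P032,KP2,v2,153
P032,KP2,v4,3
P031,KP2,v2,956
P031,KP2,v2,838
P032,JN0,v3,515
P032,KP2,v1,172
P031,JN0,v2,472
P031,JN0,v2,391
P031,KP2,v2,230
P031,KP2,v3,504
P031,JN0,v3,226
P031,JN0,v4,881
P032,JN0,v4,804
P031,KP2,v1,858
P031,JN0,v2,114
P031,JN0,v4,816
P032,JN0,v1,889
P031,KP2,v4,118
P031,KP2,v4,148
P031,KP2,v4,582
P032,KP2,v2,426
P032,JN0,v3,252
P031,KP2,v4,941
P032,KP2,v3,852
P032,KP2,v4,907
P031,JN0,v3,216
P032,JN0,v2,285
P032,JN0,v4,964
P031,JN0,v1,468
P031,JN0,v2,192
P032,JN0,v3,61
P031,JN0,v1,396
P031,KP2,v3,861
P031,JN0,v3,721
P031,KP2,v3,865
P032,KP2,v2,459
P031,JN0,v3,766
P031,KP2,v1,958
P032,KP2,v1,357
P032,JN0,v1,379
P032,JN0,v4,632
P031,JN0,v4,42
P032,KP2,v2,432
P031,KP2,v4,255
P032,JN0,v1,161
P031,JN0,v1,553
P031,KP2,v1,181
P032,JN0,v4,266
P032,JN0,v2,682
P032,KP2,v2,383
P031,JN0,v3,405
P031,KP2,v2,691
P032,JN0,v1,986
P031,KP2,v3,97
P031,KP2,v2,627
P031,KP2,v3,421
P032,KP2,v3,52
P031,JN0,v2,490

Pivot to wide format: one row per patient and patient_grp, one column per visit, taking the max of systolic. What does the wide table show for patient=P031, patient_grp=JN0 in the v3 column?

Rows with patient=P031, patient_grp=JN0 and visit=v3: systolic values are 226, 216, 721, 766, 405.
max(226, 216, 721, 766, 405) = 766.

766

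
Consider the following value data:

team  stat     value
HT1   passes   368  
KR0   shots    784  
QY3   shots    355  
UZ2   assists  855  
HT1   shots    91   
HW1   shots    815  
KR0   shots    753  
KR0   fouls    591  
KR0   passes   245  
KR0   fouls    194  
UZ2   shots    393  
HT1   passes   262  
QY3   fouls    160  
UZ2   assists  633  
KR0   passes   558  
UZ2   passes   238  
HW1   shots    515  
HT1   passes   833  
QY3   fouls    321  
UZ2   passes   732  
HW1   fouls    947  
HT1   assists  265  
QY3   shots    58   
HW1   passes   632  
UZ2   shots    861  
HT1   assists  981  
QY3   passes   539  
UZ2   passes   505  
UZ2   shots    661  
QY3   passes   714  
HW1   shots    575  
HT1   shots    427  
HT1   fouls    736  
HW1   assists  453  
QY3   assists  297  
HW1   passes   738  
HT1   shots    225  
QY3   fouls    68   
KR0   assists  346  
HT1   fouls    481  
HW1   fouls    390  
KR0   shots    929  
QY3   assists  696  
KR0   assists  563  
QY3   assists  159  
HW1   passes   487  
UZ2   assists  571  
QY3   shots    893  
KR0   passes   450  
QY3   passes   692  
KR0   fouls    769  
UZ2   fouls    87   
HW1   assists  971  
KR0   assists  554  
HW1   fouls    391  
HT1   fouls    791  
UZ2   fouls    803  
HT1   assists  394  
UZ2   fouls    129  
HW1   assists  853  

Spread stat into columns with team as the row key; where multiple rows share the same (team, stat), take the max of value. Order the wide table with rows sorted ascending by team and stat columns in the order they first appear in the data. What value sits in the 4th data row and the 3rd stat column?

With rows sorted ascending by team, row 4 is team=QY3. stat columns in first-appearance order: passes, shots, assists, fouls; column 3 is assists.
Long rows with team=QY3, stat=assists: max(297, 696, 159) = 696.

696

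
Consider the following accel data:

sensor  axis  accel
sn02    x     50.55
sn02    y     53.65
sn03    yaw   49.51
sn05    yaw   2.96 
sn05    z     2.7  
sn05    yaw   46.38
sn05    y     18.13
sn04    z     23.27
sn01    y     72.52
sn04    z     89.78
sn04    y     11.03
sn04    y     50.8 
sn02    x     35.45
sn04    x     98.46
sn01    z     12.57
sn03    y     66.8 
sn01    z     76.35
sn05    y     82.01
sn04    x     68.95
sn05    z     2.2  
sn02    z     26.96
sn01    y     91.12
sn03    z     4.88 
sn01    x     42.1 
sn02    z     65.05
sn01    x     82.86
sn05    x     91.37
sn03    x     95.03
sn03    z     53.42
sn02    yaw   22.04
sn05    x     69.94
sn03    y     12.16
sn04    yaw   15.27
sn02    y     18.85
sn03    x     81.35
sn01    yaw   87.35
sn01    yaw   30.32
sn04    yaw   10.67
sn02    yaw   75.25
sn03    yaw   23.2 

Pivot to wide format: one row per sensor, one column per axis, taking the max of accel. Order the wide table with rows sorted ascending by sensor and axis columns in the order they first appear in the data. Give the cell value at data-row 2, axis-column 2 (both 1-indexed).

With rows sorted ascending by sensor, row 2 is sensor=sn02. axis columns in first-appearance order: x, y, yaw, z; column 2 is y.
Long rows with sensor=sn02, axis=y: max(53.65, 18.85) = 53.65.

53.65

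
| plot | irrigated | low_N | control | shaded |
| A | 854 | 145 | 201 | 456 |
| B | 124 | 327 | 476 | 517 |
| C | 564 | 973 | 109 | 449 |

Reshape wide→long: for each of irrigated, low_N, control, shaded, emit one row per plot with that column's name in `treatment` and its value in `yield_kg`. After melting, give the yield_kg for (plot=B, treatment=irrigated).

124

Unpivoting turns each (plot, wide-column) pair into one long row.
The wide cell at row B, column irrigated holds 124, so the long row (B, irrigated) has yield_kg=124.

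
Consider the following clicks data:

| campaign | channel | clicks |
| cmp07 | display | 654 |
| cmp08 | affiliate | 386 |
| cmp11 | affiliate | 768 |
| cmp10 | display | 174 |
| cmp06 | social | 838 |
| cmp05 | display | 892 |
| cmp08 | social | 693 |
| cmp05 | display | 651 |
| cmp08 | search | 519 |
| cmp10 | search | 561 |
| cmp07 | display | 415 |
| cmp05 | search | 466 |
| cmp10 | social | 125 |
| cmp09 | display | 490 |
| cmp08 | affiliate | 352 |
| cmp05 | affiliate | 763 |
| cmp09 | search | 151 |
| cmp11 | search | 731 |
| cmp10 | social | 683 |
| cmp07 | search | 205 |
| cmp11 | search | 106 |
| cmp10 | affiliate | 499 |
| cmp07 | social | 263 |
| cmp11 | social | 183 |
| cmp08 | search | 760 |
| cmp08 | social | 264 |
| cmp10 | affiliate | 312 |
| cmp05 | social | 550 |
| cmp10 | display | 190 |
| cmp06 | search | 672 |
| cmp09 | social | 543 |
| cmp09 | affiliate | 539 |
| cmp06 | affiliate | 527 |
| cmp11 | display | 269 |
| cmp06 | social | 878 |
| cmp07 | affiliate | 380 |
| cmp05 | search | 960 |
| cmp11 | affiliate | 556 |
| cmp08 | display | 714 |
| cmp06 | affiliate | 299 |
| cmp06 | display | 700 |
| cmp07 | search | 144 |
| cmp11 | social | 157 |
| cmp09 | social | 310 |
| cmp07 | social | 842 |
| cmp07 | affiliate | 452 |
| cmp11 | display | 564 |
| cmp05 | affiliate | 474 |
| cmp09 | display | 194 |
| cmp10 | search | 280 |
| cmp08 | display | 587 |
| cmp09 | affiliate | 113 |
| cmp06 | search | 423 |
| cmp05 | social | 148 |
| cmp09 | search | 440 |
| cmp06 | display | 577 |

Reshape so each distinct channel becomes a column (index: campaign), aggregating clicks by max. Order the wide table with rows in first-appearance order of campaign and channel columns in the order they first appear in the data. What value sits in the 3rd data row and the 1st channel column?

564

With rows in first-appearance order of campaign, row 3 is campaign=cmp11. channel columns in first-appearance order: display, affiliate, social, search; column 1 is display.
Long rows with campaign=cmp11, channel=display: max(269, 564) = 564.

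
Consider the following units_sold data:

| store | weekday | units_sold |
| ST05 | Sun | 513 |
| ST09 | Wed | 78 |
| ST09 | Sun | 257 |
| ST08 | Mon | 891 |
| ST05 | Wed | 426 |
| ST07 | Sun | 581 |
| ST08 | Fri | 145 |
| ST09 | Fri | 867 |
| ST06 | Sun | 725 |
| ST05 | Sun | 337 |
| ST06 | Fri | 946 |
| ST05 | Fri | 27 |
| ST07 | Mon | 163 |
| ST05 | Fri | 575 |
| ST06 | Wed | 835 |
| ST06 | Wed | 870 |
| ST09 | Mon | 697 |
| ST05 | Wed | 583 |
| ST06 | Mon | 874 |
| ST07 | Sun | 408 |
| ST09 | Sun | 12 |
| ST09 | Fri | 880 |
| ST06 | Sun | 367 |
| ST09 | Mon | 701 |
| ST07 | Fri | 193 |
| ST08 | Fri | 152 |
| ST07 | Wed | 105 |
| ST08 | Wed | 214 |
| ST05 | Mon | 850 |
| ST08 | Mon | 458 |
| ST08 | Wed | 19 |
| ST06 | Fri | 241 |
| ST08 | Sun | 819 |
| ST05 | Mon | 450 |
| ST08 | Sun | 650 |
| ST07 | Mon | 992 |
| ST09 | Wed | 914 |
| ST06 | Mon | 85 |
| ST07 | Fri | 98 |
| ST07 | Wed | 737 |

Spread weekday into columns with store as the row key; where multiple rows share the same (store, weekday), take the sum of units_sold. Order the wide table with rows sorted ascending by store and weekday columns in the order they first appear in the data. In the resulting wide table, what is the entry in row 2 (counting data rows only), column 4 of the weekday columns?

With rows sorted ascending by store, row 2 is store=ST06. weekday columns in first-appearance order: Sun, Wed, Mon, Fri; column 4 is Fri.
Long rows with store=ST06, weekday=Fri: 946 + 241 = 1187.

1187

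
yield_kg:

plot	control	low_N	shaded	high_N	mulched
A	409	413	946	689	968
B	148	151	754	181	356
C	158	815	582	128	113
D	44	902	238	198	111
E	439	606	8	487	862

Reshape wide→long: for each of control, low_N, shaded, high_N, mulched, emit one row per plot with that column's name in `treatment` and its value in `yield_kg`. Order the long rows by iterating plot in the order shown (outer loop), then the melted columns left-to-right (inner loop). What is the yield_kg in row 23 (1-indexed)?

8

25 rows total (5 × 5). Row 23: index ⌊(23-1)/5⌋ = 4 into plot → E; (23-1) mod 5 = 2 into the melted columns → shaded.
So row 23 is (E, shaded, 8); yield_kg = 8.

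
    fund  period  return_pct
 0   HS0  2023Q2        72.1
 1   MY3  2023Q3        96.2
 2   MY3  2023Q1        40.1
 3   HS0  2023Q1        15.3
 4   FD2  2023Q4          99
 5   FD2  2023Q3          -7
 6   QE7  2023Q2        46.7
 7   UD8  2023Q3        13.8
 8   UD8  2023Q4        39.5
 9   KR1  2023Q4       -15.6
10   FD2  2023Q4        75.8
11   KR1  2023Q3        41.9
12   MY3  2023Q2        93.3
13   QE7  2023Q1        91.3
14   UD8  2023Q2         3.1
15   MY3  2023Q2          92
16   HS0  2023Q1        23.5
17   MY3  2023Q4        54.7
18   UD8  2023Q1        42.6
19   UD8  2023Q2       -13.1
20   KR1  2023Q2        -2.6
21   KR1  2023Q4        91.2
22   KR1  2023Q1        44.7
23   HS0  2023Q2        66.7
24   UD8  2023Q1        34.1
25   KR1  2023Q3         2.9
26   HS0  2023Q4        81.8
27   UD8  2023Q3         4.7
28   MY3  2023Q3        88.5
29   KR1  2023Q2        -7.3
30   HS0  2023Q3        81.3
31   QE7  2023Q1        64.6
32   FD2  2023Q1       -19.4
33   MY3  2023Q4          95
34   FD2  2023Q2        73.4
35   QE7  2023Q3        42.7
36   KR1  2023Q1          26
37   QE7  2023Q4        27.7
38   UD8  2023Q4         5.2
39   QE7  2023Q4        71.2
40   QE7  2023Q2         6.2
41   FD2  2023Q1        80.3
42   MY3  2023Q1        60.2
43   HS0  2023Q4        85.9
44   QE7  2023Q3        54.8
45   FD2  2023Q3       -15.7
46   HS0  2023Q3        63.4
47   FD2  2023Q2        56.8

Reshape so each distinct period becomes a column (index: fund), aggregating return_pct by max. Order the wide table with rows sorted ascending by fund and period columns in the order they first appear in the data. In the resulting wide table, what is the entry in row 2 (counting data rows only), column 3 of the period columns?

23.5

With rows sorted ascending by fund, row 2 is fund=HS0. period columns in first-appearance order: 2023Q2, 2023Q3, 2023Q1, 2023Q4; column 3 is 2023Q1.
Long rows with fund=HS0, period=2023Q1: max(15.3, 23.5) = 23.5.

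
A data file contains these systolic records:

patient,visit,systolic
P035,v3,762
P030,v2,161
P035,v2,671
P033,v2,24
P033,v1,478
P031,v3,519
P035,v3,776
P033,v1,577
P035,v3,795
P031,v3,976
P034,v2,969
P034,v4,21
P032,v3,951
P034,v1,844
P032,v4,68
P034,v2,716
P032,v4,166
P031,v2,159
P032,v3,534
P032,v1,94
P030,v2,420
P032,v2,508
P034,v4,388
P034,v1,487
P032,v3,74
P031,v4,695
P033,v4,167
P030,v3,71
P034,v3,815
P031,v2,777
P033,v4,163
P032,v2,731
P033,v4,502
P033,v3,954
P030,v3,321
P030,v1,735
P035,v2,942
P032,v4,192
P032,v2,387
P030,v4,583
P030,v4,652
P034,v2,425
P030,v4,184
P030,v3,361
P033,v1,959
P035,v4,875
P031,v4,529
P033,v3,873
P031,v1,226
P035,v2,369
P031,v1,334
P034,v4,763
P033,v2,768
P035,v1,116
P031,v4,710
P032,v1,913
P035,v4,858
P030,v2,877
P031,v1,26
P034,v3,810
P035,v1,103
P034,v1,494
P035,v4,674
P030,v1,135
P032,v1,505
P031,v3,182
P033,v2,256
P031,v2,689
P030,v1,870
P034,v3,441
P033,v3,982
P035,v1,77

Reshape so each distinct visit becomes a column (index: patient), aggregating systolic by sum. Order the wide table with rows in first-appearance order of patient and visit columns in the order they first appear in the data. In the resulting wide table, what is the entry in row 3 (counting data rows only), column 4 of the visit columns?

832

With rows in first-appearance order of patient, row 3 is patient=P033. visit columns in first-appearance order: v3, v2, v1, v4; column 4 is v4.
Long rows with patient=P033, visit=v4: 167 + 163 + 502 = 832.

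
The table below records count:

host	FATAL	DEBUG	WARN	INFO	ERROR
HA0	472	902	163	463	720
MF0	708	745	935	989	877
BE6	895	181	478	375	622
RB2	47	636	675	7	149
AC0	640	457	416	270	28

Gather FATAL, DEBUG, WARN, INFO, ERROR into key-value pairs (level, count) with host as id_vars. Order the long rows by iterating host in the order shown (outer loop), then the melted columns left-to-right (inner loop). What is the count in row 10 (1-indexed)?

877

25 rows total (5 × 5). Row 10: index ⌊(10-1)/5⌋ = 1 into host → MF0; (10-1) mod 5 = 4 into the melted columns → ERROR.
So row 10 is (MF0, ERROR, 877); count = 877.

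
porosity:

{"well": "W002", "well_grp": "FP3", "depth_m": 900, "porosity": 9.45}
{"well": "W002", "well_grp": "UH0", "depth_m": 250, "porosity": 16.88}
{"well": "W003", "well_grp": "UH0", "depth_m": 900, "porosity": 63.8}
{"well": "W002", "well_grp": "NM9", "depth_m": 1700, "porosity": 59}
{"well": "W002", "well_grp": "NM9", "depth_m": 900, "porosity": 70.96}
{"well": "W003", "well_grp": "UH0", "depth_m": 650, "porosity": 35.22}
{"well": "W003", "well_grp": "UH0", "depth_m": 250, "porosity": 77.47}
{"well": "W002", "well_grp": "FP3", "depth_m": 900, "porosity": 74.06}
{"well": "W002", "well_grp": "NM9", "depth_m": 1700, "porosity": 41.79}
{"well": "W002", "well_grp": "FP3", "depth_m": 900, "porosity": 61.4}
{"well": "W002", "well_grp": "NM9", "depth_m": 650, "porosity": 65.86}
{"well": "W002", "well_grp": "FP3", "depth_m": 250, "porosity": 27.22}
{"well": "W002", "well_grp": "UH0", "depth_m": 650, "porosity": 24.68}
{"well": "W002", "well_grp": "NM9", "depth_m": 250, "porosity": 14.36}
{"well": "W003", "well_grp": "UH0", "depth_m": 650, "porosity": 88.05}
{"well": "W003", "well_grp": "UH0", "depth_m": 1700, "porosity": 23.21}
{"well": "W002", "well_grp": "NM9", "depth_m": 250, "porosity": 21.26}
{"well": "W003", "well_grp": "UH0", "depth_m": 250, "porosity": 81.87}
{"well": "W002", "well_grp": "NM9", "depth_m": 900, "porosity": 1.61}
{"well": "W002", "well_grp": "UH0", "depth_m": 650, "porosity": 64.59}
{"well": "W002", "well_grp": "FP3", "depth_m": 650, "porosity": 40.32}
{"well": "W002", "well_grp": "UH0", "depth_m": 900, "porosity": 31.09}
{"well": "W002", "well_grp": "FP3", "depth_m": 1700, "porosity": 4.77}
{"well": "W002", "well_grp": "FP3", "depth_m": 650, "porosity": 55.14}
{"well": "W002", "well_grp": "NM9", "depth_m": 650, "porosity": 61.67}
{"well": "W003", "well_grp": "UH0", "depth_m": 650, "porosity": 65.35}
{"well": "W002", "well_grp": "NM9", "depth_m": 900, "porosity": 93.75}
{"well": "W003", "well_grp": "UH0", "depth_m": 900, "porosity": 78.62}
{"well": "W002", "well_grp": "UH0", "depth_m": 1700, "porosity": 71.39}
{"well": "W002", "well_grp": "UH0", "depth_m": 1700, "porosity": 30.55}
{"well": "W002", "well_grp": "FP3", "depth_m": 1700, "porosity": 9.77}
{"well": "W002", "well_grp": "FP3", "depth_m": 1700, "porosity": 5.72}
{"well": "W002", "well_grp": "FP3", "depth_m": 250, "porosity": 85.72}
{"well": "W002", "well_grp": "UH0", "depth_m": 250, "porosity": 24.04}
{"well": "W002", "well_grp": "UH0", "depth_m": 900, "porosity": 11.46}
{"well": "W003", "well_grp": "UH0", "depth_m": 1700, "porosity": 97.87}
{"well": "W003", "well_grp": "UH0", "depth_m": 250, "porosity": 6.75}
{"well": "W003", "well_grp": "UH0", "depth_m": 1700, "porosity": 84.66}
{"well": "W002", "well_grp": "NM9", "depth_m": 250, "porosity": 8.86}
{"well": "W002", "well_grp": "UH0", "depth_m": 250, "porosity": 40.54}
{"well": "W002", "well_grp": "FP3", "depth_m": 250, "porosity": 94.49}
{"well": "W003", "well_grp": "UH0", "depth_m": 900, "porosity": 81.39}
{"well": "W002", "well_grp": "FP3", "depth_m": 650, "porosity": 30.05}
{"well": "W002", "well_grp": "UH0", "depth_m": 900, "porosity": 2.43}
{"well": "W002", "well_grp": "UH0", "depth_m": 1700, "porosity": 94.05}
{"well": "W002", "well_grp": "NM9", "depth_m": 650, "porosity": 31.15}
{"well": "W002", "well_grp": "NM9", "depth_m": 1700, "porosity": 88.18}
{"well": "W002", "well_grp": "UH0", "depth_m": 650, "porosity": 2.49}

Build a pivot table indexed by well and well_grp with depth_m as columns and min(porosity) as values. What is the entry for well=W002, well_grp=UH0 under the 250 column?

16.88

Rows with well=W002, well_grp=UH0 and depth_m=250: porosity values are 16.88, 24.04, 40.54.
min(16.88, 24.04, 40.54) = 16.88.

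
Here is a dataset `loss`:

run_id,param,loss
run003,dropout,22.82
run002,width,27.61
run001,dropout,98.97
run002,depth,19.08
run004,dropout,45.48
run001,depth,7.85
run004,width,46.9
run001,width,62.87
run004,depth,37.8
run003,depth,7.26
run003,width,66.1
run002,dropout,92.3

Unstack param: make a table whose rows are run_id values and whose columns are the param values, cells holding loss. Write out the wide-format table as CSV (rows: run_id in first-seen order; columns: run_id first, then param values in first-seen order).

Columns: run_id plus the 3 distinct param values (dropout, width, depth).
For example, row run003 column dropout takes loss=22.82 from the long row (run003, dropout).

run_id,dropout,width,depth
run003,22.82,66.1,7.26
run002,92.3,27.61,19.08
run001,98.97,62.87,7.85
run004,45.48,46.9,37.8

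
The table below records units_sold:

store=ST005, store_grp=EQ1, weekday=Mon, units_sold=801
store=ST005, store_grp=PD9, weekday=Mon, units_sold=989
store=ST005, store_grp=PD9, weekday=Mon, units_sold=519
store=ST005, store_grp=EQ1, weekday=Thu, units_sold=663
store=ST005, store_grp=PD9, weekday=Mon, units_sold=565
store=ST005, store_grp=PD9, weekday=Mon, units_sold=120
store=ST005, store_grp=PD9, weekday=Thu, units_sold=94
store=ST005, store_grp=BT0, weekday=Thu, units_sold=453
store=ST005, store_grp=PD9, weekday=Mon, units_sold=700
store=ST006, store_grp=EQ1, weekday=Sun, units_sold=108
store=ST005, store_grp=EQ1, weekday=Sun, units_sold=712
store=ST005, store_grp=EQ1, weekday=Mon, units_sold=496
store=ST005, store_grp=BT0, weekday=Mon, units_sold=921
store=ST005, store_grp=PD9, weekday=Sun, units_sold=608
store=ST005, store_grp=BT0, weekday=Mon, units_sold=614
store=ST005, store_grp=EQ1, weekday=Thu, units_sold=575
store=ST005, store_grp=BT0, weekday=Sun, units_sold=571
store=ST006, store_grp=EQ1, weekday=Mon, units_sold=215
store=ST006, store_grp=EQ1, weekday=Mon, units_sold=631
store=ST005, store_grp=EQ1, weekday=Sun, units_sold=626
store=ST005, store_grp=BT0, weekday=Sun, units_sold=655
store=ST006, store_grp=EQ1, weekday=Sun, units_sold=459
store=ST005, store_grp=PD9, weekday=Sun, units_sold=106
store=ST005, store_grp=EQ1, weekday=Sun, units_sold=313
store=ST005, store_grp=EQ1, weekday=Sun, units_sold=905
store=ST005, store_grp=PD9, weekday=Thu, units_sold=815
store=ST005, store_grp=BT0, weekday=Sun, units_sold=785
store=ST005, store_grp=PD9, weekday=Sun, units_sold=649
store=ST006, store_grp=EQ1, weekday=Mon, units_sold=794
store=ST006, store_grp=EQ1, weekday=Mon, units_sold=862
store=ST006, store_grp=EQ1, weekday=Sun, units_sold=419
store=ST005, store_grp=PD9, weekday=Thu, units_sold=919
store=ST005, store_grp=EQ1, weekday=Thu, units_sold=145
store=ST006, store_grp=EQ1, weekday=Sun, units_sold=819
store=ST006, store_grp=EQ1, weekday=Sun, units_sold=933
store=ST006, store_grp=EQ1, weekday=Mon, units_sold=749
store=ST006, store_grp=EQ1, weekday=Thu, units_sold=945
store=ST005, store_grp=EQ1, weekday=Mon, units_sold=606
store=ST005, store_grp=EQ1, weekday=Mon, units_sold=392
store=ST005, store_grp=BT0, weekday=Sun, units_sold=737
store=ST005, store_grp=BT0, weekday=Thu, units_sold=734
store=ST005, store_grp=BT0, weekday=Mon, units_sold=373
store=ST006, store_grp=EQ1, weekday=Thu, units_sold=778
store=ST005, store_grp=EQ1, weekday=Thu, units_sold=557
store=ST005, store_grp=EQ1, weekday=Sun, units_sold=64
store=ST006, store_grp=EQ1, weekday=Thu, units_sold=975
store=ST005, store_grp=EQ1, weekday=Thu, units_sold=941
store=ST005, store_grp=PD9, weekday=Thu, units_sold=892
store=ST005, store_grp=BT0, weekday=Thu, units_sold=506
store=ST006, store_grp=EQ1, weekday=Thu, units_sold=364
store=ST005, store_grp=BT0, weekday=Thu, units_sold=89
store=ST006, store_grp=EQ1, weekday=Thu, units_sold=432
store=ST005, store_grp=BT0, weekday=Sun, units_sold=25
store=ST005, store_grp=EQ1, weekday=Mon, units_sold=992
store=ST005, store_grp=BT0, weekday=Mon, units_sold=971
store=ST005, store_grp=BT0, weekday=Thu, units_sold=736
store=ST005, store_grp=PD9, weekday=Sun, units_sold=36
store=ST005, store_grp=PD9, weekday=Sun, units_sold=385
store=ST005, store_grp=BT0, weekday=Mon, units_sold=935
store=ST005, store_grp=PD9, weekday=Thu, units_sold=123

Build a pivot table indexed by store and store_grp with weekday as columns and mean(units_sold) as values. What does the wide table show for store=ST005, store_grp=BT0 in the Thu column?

503.60

Rows with store=ST005, store_grp=BT0 and weekday=Thu: units_sold values are 453, 734, 506, 89, 736.
(453 + 734 + 506 + 89 + 736) / 5 = 503.60.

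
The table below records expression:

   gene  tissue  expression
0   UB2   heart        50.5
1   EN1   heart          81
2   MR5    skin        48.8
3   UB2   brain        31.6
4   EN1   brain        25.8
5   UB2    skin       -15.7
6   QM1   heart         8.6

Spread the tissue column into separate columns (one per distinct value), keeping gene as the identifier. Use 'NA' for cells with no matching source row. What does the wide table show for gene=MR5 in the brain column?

No long-format row has gene=MR5 and tissue=brain, so the cell is NA.

NA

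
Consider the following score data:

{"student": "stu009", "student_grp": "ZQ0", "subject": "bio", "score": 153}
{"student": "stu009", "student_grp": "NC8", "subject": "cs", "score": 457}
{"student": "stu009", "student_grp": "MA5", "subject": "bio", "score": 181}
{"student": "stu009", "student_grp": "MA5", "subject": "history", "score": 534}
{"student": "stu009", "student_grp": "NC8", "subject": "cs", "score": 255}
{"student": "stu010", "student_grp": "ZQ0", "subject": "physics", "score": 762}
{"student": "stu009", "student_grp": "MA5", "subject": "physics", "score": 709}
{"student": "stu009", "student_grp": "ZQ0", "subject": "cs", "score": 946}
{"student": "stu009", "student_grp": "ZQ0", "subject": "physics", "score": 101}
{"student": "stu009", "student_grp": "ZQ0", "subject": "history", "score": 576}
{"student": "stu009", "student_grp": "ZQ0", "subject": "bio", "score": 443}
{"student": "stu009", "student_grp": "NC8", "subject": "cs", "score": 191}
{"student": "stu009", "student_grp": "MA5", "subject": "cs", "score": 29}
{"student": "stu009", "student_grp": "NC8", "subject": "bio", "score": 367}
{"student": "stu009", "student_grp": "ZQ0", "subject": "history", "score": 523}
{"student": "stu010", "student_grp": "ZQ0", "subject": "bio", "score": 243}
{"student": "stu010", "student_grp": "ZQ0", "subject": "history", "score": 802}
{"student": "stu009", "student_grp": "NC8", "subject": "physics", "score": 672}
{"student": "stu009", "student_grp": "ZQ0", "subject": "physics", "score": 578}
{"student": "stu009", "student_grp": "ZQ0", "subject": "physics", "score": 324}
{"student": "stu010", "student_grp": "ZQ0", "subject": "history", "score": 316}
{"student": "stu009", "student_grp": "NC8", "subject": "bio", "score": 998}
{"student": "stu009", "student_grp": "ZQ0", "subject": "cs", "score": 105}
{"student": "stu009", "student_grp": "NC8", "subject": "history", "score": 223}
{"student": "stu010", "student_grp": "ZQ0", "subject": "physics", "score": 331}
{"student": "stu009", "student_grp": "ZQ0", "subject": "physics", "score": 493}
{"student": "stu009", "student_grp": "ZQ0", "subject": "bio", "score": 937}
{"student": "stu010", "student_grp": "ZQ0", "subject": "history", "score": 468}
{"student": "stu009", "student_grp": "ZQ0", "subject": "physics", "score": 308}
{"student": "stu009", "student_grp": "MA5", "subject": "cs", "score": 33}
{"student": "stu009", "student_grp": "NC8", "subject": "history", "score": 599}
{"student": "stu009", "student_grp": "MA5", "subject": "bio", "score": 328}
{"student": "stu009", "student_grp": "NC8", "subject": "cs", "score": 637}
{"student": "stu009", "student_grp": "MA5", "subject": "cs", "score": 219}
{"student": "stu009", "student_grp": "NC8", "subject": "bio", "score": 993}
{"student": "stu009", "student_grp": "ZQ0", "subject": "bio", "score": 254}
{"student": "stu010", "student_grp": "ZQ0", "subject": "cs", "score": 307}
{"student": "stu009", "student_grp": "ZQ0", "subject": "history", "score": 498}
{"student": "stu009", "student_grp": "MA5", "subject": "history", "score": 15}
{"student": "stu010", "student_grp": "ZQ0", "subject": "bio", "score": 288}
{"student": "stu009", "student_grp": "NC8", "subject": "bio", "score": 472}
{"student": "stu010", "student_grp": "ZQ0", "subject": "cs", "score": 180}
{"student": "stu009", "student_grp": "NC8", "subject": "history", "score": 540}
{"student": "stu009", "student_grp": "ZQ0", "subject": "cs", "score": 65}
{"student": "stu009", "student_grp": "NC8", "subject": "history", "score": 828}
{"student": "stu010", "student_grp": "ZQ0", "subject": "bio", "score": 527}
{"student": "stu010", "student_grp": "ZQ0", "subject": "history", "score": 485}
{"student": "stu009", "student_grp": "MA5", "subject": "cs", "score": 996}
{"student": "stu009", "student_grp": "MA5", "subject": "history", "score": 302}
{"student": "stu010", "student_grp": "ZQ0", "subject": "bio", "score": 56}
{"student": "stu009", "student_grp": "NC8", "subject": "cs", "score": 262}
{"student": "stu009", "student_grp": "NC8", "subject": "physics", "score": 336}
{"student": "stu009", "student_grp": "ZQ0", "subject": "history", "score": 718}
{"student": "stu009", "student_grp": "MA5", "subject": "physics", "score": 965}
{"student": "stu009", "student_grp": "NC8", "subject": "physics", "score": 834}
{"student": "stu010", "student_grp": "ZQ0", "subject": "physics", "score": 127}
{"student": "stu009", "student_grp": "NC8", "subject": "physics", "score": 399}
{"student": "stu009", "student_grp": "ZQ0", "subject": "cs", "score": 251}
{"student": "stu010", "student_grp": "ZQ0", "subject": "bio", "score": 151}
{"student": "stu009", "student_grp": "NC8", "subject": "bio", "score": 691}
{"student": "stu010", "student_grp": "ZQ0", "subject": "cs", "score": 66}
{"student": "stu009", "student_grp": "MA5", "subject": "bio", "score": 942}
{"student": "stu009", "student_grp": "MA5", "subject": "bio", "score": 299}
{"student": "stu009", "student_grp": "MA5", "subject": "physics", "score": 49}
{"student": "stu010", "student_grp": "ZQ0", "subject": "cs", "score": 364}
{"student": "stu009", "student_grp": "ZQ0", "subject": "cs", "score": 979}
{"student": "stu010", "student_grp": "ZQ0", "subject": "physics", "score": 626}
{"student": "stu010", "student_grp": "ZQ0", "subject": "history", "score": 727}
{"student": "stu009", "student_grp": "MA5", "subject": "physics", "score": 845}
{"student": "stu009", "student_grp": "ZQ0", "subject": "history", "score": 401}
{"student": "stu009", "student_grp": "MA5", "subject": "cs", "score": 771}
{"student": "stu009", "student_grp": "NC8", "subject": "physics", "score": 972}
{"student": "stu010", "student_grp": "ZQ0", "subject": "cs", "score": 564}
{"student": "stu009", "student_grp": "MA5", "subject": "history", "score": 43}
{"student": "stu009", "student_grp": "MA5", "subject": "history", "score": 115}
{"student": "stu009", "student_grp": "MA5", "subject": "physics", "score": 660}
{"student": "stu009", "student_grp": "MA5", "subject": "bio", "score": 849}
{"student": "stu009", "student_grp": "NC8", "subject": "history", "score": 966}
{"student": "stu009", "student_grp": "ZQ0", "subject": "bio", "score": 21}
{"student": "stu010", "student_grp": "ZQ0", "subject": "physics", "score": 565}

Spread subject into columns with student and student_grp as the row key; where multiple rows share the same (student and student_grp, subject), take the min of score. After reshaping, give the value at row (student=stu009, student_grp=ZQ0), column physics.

Rows with student=stu009, student_grp=ZQ0 and subject=physics: score values are 101, 578, 324, 493, 308.
min(101, 578, 324, 493, 308) = 101.

101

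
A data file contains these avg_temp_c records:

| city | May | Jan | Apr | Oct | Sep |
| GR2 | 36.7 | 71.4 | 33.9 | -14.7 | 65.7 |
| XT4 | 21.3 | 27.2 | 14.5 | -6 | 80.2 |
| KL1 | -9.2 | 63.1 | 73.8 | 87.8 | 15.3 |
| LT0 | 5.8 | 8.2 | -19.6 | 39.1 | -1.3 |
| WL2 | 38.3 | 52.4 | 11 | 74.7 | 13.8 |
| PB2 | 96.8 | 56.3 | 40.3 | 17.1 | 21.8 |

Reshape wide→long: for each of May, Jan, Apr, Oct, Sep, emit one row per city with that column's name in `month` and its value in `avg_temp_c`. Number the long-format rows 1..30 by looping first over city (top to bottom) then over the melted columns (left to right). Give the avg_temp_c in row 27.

30 rows total (6 × 5). Row 27: index ⌊(27-1)/5⌋ = 5 into city → PB2; (27-1) mod 5 = 1 into the melted columns → Jan.
So row 27 is (PB2, Jan, 56.3); avg_temp_c = 56.3.

56.3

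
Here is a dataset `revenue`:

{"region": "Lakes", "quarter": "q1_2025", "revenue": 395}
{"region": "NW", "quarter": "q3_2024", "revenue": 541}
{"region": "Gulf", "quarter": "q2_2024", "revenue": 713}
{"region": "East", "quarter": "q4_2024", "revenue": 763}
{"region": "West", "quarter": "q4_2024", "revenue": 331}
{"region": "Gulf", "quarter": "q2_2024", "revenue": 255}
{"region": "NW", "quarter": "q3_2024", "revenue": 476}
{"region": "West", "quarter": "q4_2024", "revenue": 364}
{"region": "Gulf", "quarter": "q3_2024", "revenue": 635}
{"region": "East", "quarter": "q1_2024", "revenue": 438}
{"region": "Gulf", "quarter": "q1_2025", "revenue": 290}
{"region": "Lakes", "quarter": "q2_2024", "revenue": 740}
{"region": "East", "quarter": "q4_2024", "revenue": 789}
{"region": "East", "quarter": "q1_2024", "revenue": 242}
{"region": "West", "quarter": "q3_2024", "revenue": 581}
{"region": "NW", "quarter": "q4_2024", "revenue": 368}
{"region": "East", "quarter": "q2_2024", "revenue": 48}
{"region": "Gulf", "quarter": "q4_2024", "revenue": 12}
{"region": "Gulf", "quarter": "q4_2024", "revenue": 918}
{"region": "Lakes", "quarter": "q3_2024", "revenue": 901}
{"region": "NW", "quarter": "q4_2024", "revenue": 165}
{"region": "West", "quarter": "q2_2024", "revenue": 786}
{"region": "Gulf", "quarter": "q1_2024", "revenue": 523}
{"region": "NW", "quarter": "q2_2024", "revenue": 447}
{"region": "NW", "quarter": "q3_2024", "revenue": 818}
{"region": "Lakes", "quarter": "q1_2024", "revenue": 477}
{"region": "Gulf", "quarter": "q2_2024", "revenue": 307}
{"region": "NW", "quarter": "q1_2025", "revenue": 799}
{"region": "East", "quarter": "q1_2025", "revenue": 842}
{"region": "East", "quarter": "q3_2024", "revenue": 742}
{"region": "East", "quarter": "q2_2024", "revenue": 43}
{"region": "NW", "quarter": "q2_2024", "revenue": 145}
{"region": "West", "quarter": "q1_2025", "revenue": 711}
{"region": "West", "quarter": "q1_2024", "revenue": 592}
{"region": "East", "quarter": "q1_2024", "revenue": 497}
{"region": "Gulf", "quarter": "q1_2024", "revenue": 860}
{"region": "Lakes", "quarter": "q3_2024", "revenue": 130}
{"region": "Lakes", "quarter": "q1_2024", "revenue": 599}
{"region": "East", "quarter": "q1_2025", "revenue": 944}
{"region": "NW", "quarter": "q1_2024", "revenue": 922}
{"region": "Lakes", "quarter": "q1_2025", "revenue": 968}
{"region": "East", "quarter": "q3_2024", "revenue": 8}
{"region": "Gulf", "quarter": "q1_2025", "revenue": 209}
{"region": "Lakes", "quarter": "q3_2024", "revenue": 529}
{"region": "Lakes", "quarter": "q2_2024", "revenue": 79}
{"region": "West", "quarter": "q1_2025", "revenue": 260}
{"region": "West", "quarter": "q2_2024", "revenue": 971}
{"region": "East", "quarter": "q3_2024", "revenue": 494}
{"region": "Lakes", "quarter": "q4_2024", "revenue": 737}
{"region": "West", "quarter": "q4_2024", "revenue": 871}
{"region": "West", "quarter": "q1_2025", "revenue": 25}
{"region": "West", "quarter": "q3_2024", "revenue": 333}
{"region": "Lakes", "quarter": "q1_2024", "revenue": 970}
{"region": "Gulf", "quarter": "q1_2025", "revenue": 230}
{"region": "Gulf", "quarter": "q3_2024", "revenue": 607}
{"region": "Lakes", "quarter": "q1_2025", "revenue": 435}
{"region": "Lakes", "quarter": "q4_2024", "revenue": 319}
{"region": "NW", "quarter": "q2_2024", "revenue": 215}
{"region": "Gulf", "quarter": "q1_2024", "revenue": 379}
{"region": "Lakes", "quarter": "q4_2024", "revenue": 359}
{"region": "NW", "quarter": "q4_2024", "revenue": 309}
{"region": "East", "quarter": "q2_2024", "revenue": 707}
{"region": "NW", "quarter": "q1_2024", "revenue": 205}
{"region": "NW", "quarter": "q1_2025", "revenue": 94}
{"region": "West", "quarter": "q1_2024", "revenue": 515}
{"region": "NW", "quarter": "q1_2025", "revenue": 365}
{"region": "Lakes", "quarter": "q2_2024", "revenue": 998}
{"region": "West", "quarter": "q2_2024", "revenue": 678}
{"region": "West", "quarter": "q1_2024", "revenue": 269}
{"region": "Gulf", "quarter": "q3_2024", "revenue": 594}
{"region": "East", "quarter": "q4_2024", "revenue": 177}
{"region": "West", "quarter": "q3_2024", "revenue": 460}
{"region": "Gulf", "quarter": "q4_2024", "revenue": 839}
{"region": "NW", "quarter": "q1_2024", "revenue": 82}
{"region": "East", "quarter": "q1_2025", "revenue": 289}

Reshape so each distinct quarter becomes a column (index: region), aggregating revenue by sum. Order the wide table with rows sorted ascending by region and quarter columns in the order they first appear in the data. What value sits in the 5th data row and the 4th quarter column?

With rows sorted ascending by region, row 5 is region=West. quarter columns in first-appearance order: q1_2025, q3_2024, q2_2024, q4_2024, q1_2024; column 4 is q4_2024.
Long rows with region=West, quarter=q4_2024: 331 + 364 + 871 = 1566.

1566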